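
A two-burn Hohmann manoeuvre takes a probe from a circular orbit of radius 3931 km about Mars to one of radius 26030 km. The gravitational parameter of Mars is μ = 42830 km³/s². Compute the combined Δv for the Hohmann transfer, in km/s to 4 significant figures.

Transfer-ellipse semi-major axis a_t = (r₁ + r₂)/2 = (3931 + 26030)/2 = 14980.5 km.
At r₁ the circular-orbit speed is v₁ = √(μ/r₁) = 3.301 km/s.
Transfer-orbit speed at r₁ (v² = μ(2/r − 1/a)): v_p = √[μ(2/r₁ − 1/a_t)] = 4.351 km/s.
First burn Δv₁ = |v_p − v₁| = 1.050 km/s.
Circular speed at r₂: v₂ = √(μ/r₂) = 1.2827 km/s.
Transfer-orbit speed at r₂: v_a = √[μ(2/r₂ − 1/a_t)] = 0.65709 km/s.
Second burn Δv₂ = |v₂ − v_a| = 0.6256 km/s.
Δv = Δv₁ + Δv₂ = 1.050 + 0.6256 = 1.676 km/s.

Δv = 1.676 km/s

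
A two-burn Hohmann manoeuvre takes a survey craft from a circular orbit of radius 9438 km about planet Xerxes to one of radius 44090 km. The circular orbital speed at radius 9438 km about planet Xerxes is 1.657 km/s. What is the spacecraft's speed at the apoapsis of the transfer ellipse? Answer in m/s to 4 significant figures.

v = 455.3 m/s

From the circular-orbit relation v² = μ/r at r = 9438 km: μ = v²r = (1.657)² × 9438 = 25913.4 km³/s².
Transfer-ellipse semi-major axis a_t = (r₁ + r₂)/2 = (9438 + 44090)/2 = 26764 km.
The apoapsis of the transfer ellipse is at r = 44090 km.
From the vis-viva equation, v = √[μ(2/r − 1/a_t)] = 0.4553 km/s.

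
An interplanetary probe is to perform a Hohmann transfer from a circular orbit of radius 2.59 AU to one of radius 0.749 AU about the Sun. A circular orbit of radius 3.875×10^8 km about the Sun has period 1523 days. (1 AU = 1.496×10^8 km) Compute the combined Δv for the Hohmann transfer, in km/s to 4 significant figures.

From Kepler's third law T² = 4π²r³/μ at r = 3.875×10^8 km, T = 1523 days = 1523 × 86400 s = 1.315872×10^8 s: μ = 4π²r³/T² = 1.32662×10^11 km³/s².
In km: r₁ = 2.59 × 1.496×10^8 = 3.87464×10^8 km; r₂ = 0.749 × 1.496×10^8 = 1.120504×10^8 km.
Semi-major axis of the transfer orbit: a_t = (3.87464×10^8 + 1.120504×10^8)/2 = 2.497572×10^8 km.
Circular speed at r₁: v₁ = √(μ/r₁) = √(1.32662×10^11/3.87464×10^8) = 18.50 km/s.
On the transfer ellipse at r₁, vis-viva gives v_a = √[μ(2/r₁ − 1/a_t)] = 12.39 km/s.
First burn Δv₁ = |v_a − v₁| = 6.110 km/s.
Circular speed at r₂: v₂ = √(μ/r₂) = 34.4086 km/s.
Transfer-orbit speed at r₂: v_p = √[μ(2/r₂ − 1/a_t)] = 42.8572 km/s.
Second burn Δv₂ = |v₂ − v_p| = 8.449 km/s.
Total Δv = Δv₁ + Δv₂ = 14.56 km/s.

Δv = 14.56 km/s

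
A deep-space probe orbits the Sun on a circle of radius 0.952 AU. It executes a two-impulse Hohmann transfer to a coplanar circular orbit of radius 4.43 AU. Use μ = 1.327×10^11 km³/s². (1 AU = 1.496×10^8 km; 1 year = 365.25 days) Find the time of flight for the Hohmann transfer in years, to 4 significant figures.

In km: r₁ = 0.952 × 1.496×10^8 = 1.424192×10^8 km; r₂ = 4.43 × 1.496×10^8 = 6.62728×10^8 km.
Semi-major axis of the transfer orbit: a_t = (1.424192×10^8 + 6.62728×10^8)/2 = 4.025736×10^8 km.
Half the transfer-orbit period gives t = π√(a_t³/μ) = 6.966×10^7 s.
Converting: 6.966×10^7 s ÷ 3.15576×10^7 s/year (365.25 × 86400) = 2.207 years.

t = 2.207 years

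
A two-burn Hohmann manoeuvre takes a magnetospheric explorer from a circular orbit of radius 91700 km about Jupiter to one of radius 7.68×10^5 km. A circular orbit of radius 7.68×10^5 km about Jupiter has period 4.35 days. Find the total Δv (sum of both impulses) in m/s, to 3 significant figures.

Δv = 19400 m/s

From Kepler's third law T² = 4π²r³/μ at r = 7.68×10^5 km, T = 4.35 days = 4.35 × 86400 s = 3.7584×10^5 s: μ = 4π²r³/T² = 1.26601×10^8 km³/s².
The Hohmann ellipse has a_t = (r₁ + r₂)/2 = 4.2985×10^5 km.
At r₁ the circular-orbit speed is v₁ = √(μ/r₁) = 37.16 km/s.
On the transfer ellipse at r₁, vis-viva gives v_p = √[μ(2/r₁ − 1/a_t)] = 49.67 km/s.
First burn Δv₁ = |v_p − v₁| = 12.51 km/s.
Circular speed at r₂: v₂ = √(μ/r₂) = 12.839 km/s.
Transfer-orbit speed at r₂: v_a = √[μ(2/r₂ − 1/a_t)] = 5.9301 km/s.
Second burn Δv₂ = |v₂ − v_a| = 6.909 km/s.
Total Δv = Δv₁ + Δv₂ = 19.42 km/s.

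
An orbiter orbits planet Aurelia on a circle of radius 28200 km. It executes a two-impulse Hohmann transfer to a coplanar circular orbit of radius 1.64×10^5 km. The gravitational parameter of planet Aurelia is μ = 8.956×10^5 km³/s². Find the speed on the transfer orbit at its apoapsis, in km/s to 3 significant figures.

v = 1.27 km/s

Transfer-ellipse semi-major axis a_t = (r₁ + r₂)/2 = (28200 + 1.640×10^5)/2 = 96100 km.
At apoapsis, r = 1.640×10^5 km.
Applying v² = μ(2/r − 1/a_t): v = 1.266 km/s.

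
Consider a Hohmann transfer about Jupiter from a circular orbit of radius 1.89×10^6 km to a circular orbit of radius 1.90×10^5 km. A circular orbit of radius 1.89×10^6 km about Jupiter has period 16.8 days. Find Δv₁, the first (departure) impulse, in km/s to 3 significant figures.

From Kepler's third law T² = 4π²r³/μ at r = 1.89×10^6 km, T = 16.8 days = 16.8 × 86400 s = 1.45152×10^6 s: μ = 4π²r³/T² = 1.26502×10^8 km³/s².
Semi-major axis of the transfer orbit: a_t = (1.890×10^6 + 1.900×10^5)/2 = 1.040×10^6 km.
On the circular orbit at r = 1.890×10^6 km, v_c = √(μ/r) = 8.181 km/s.
Vis-viva on the transfer ellipse at r = 1.890×10^6 km gives v_t = √[μ(2/r − 1/a_t)] = 3.497 km/s.
Δv₁ = |v_t − v_c| = |3.497 − 8.181| = 4.684 km/s.

Δv₁ = 4.68 km/s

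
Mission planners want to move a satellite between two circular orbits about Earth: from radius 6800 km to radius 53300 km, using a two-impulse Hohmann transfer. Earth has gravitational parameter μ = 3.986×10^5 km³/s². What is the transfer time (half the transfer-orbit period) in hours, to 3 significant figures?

t = 7.20 hours

Transfer-ellipse semi-major axis a_t = (r₁ + r₂)/2 = (6800 + 53300)/2 = 30050 km.
Transfer time t = π√(a_t³/μ) = π√((30050)³ / 3.986×10^5) = 25920 s.
Converting: 25920 s ÷ 3600 s/hour = 7.20 hours.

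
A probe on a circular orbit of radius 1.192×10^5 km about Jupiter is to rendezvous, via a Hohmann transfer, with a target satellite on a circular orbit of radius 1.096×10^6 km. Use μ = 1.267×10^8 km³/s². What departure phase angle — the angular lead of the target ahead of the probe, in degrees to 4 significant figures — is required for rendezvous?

The Hohmann ellipse has a_t = (r₁ + r₂)/2 = 6.076×10^5 km.
The half-period of the transfer ellipse is t = π√(a_t³/μ) = 1.3219×10^5 s.
Target angular speed ω₂ = √(μ/r₂³) = 9.8101×10^-6 rad/s.
Angle swept by the target during transfer: ω₂·t = 1.2968 rad = 74.30°.
Arrival is 180° from departure on the ellipse, so φ = 180° − 74.30° = 105.7°.

φ = 105.7°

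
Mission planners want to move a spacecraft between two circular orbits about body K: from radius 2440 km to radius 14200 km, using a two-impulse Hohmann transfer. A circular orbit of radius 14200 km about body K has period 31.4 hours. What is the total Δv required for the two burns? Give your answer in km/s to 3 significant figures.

From Kepler's third law T² = 4π²r³/μ at r = 14200 km, T = 31.4 hours = 31.4 × 3600 s = 1.1304×10^5 s: μ = 4π²r³/T² = 8846.28 km³/s².
Transfer-ellipse semi-major axis a_t = (r₁ + r₂)/2 = (2440 + 14200)/2 = 8320 km.
At r₁ the circular-orbit speed is v₁ = √(μ/r₁) = 1.9041 km/s.
On the transfer ellipse at r₁, v² = μ(2/r − 1/a) gives v_p = √[μ(2/r₁ − 1/a_t)] = 2.4875 km/s.
First burn Δv₁ = |v_p − v₁| = 0.5834 km/s.
At r₂, v₂ = √(μ/r₂) = 0.7893 km/s.
Transfer-orbit speed at r₂: v_a = √[μ(2/r₂ − 1/a_t)] = 0.4274 km/s.
Second burn Δv₂ = |v₂ − v_a| = 0.3619 km/s.
Total Δv = Δv₁ + Δv₂ = 0.9453 km/s.

Δv = 0.945 km/s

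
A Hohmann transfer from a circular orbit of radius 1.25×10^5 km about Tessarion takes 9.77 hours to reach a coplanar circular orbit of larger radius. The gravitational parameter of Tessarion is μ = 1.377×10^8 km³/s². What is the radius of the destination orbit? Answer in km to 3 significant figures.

Transfer time t = 9.77 hours = 35172 s, and t = π√(a_t³/μ).
So a_t = (μ t²/π²)^(1/3) = (1.377×10^8 × (35172)² / π²)^(1/3) = 2.5843×10^5 km.
Since a_t = (r₁ + r₂)/2, r₂ = 2a_t − r₁ = 2×2.5843×10^5 − 1.250×10^5 = 3.9186×10^5 km.

r₂ = 3.92×10^5 km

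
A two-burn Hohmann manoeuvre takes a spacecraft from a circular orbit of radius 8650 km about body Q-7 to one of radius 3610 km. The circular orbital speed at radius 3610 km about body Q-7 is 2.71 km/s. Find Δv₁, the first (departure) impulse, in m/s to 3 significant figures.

From the circular-orbit relation v² = μ/r at r = 3610 km: μ = v²r = (2.71)² × 3610 = 26512.2 km³/s².
Transfer-ellipse semi-major axis a_t = (r₁ + r₂)/2 = (8650 + 3610)/2 = 6130 km.
Circular speed at r = 8650 km: v_c = √(μ/r) = 1.7507 km/s.
Vis-viva on the transfer ellipse at r = 8650 km gives v_t = √[μ(2/r − 1/a_t)] = 1.3435 km/s.
Δv₁ = |v_t − v_c| = |1.3435 − 1.7507| = 0.4072 km/s.

Δv₁ = 407 m/s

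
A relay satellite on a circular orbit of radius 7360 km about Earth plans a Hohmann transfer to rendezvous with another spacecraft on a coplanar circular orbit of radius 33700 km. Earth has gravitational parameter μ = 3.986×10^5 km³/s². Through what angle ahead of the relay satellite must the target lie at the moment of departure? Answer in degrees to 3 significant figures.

The Hohmann ellipse has a_t = (r₁ + r₂)/2 = 20530 km.
Transfer time t = π√(a_t³/μ) = 14637.4 s.
Target angular speed ω₂ = √(μ/r₂³) = 1.02053×10^-4 rad/s.
Angle swept by the target during transfer: ω₂·t = 1.4938 rad = 85.59°.
Arrival is 180° from departure on the ellipse, so φ = 180° − 85.59° = 94.4°.

φ = 94.4°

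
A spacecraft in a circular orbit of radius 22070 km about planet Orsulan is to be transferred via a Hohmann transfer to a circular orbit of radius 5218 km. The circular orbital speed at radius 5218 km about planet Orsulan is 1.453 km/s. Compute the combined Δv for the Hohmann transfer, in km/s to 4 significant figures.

From the circular-orbit relation v² = μ/r at r = 5218 km: μ = v²r = (1.453)² × 5218 = 11016.3 km³/s².
The Hohmann ellipse has a_t = (r₁ + r₂)/2 = 13644 km.
At r₁ the circular-orbit speed is v₁ = √(μ/r₁) = 0.7065 km/s.
Transfer-orbit speed at r₁ (vis-viva): v_a = √[μ(2/r₁ − 1/a_t)] = 0.4369 km/s.
First burn Δv₁ = |v_a − v₁| = 0.2696 km/s.
Circular speed at r₂: v₂ = √(μ/r₂) = 1.453 km/s.
Transfer-orbit speed at r₂: v_p = √[μ(2/r₂ − 1/a_t)] = 1.848 km/s.
Second burn Δv₂ = |v₂ − v_p| = 0.3950 km/s.
Δv = Δv₁ + Δv₂ = 0.2696 + 0.3950 = 0.6646 km/s.

Δv = 0.6646 km/s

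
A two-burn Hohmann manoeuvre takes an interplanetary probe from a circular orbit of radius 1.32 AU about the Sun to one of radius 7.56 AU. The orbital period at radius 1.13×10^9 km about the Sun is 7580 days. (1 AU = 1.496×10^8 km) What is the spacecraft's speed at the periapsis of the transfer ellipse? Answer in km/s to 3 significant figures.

v = 33.8 km/s

From Kepler's third law T² = 4π²r³/μ at r = 1.13×10^9 km, T = 7580 days = 7580 × 86400 s = 6.54912×10^8 s: μ = 4π²r³/T² = 1.32810×10^11 km³/s².
In km: r₁ = 1.32 × 1.496×10^8 = 1.97472×10^8 km; r₂ = 7.56 × 1.496×10^8 = 1.130976×10^9 km.
Transfer-ellipse semi-major axis a_t = (r₁ + r₂)/2 = (1.97472×10^8 + 1.130976×10^9)/2 = 6.64224×10^8 km.
At periapsis, r = 1.97472×10^8 km.
Vis-viva: v = √[μ(2/r − 1/a_t)] = √[1.32810×10^11 × (2/1.97472×10^8 − 1/6.64224×10^8)] = 33.84 km/s.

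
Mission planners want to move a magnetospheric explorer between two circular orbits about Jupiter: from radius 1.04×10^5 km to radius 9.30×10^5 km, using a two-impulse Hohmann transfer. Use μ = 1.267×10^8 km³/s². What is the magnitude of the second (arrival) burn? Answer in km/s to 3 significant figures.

Transfer-ellipse semi-major axis a_t = (r₁ + r₂)/2 = (1.040×10^5 + 9.300×10^5)/2 = 5.170×10^5 km.
Circular speed at r = 9.300×10^5 km: v_c = √(μ/r) = 11.672 km/s.
Transfer-orbit speed at the same r (vis-viva, a = a_t): v_t = √[μ(2/r − 1/a_t)] = 5.2350 km/s.
Δv₂ = |v_t − v_c| = |5.2350 − 11.672| = 6.437 km/s.

Δv₂ = 6.44 km/s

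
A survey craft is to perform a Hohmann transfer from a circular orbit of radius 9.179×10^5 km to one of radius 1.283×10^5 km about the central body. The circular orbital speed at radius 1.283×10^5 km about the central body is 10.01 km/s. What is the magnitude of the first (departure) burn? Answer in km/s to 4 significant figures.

Δv₁ = 1.889 km/s

From the circular-orbit relation v² = μ/r at r = 1.283×10^5 km: μ = v²r = (10.01)² × 1.283×10^5 = 1.28557×10^7 km³/s².
Semi-major axis of the transfer orbit: a_t = (9.179×10^5 + 1.283×10^5)/2 = 5.231×10^5 km.
On the circular orbit at r = 9.179×10^5 km, v_c = √(μ/r) = 3.742 km/s.
Vis-viva on the transfer ellipse at r = 9.179×10^5 km gives v_t = √[μ(2/r − 1/a_t)] = 1.853 km/s.
Δv₁ = |v_t − v_c| = |1.853 − 3.742| = 1.889 km/s.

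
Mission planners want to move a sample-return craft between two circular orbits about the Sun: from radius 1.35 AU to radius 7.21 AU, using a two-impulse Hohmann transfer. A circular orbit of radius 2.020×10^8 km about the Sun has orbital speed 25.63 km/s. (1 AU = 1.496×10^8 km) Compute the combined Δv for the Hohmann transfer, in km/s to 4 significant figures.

Δv = 12.50 km/s

From the circular-orbit relation v² = μ/r at r = 2.020×10^8 km: μ = v²r = (25.63)² × 2.020×10^8 = 1.32693×10^11 km³/s².
In km: r₁ = 1.35 × 1.496×10^8 = 2.0196×10^8 km; r₂ = 7.21 × 1.496×10^8 = 1.078616×10^9 km.
The Hohmann ellipse has a_t = (r₁ + r₂)/2 = 6.40288×10^8 km.
Circular speed at r₁: v₁ = √(μ/r₁) = √(1.32693×10^11/2.0196×10^8) = 25.633 km/s.
Transfer-orbit speed at r₁ (vis-viva equation): v_p = √[μ(2/r₁ − 1/a_t)] = 33.269 km/s.
First burn Δv₁ = |v_p − v₁| = 7.636 km/s.
At r₂, v₂ = √(μ/r₂) = 11.0915 km/s.
Transfer-orbit speed at r₂: v_a = √[μ(2/r₂ − 1/a_t)] = 6.22925 km/s.
Second burn Δv₂ = |v₂ − v_a| = 4.862 km/s.
Δv = Δv₁ + Δv₂ = 7.636 + 4.862 = 12.50 km/s.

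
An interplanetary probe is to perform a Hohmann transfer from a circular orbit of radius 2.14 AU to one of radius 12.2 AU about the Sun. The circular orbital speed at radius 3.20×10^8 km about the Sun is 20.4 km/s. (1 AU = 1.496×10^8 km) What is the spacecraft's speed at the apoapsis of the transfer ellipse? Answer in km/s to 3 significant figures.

v = 4.67 km/s

From the circular-orbit relation v² = μ/r at r = 3.20×10^8 km: μ = v²r = (20.4)² × 3.20×10^8 = 1.33171×10^11 km³/s².
In km: r₁ = 2.14 × 1.496×10^8 = 3.20144×10^8 km; r₂ = 12.2 × 1.496×10^8 = 1.82512×10^9 km.
The Hohmann ellipse has a_t = (r₁ + r₂)/2 = 1.072632×10^9 km.
At apoapsis, r = 1.82512×10^9 km.
From the vis-viva equation, v = √[μ(2/r − 1/a_t)] = 4.667 km/s.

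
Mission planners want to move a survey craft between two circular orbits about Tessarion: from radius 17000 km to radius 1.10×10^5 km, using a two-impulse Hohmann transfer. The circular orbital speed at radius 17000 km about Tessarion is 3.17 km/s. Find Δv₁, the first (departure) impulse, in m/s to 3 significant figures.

Δv₁ = 1000 m/s

From the circular-orbit relation v² = μ/r at r = 17000 km: μ = v²r = (3.17)² × 17000 = 1.70831×10^5 km³/s².
Transfer-ellipse semi-major axis a_t = (r₁ + r₂)/2 = (17000 + 1.100×10^5)/2 = 63500 km.
Circular speed at r = 17000 km: v_c = √(μ/r) = 3.170 km/s.
Transfer-orbit speed at the same r (vis-viva, a = a_t): v_t = √[μ(2/r − 1/a_t)] = 4.172 km/s.
Δv₁ = |v_t − v_c| = |4.172 − 3.170| = 1.002 km/s.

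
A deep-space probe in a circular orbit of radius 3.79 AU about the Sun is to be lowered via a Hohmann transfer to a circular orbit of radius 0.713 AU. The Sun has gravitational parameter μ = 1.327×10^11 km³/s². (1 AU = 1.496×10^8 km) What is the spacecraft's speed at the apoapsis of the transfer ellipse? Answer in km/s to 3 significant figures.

In km: r₁ = 3.79 × 1.496×10^8 = 5.66984×10^8 km; r₂ = 0.713 × 1.496×10^8 = 1.066648×10^8 km.
Semi-major axis of the transfer orbit: a_t = (5.66984×10^8 + 1.066648×10^8)/2 = 3.368244×10^8 km.
The apoapsis of the transfer ellipse is at r = 5.66984×10^8 km.
Applying v² = μ(2/r − 1/a_t): v = 8.609 km/s.

v = 8.61 km/s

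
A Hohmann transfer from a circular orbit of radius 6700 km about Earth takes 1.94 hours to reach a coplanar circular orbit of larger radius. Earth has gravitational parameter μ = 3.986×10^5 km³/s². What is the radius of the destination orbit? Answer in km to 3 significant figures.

Transfer time t = 1.94 hours = 6984 s, and t = π√(a_t³/μ).
So a_t = (μ t²/π²)^(1/3) = (3.986×10^5 × (6984)² / π²)^(1/3) = 12536 km.
Since a_t = (r₁ + r₂)/2, r₂ = 2a_t − r₁ = 2×12536 − 6700 = 18372 km.

r₂ = 18400 km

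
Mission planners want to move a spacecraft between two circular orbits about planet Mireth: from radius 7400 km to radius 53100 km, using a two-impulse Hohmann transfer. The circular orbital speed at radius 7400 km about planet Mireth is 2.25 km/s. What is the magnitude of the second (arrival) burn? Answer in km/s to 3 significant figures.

Δv₂ = 0.425 km/s

From the circular-orbit relation v² = μ/r at r = 7400 km: μ = v²r = (2.25)² × 7400 = 37462.5 km³/s².
Transfer-ellipse semi-major axis a_t = (r₁ + r₂)/2 = (7400 + 53100)/2 = 30250 km.
Circular speed at r = 53100 km: v_c = √(μ/r) = 0.8399 km/s.
Vis-viva on the transfer ellipse at r = 53100 km gives v_t = √[μ(2/r − 1/a_t)] = 0.4154 km/s.
Δv₂ = |v_t − v_c| = |0.4154 − 0.8399| = 0.4245 km/s.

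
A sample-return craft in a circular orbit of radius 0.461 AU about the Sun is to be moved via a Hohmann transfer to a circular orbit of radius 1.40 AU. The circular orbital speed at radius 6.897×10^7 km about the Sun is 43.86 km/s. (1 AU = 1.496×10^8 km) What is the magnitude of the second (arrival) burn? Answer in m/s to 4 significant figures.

From the circular-orbit relation v² = μ/r at r = 6.897×10^7 km: μ = v²r = (43.86)² × 6.897×10^7 = 1.32678×10^11 km³/s².
In km: r₁ = 0.461 × 1.496×10^8 = 6.89656×10^7 km; r₂ = 1.40 × 1.496×10^8 = 2.0944×10^8 km.
Transfer-ellipse semi-major axis a_t = (r₁ + r₂)/2 = (6.89656×10^7 + 2.0944×10^8)/2 = 1.392028×10^8 km.
On the circular orbit at r = 2.0944×10^8 km, v_c = √(μ/r) = 25.169 km/s.
Vis-viva on the transfer ellipse at r = 2.0944×10^8 km gives v_t = √[μ(2/r − 1/a_t)] = 17.716 km/s.
Δv₂ = |v_t − v_c| = |17.716 − 25.169| = 7.453 km/s.

Δv₂ = 7453 m/s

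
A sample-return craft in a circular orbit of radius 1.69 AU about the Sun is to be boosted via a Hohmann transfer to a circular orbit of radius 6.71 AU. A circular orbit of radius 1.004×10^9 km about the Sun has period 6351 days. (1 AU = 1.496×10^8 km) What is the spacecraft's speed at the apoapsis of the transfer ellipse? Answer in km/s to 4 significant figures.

From Kepler's third law T² = 4π²r³/μ at r = 1.004×10^9 km, T = 6351 days = 6351 × 86400 s = 5.487264×10^8 s: μ = 4π²r³/T² = 1.32693×10^11 km³/s².
In km: r₁ = 1.69 × 1.496×10^8 = 2.52824×10^8 km; r₂ = 6.71 × 1.496×10^8 = 1.003816×10^9 km.
Semi-major axis of the transfer orbit: a_t = (2.52824×10^8 + 1.003816×10^9)/2 = 6.2832×10^8 km.
At apoapsis, r = 1.003816×10^9 km.
From the vis-viva equation, v = √[μ(2/r − 1/a_t)] = 7.293 km/s.

v = 7.293 km/s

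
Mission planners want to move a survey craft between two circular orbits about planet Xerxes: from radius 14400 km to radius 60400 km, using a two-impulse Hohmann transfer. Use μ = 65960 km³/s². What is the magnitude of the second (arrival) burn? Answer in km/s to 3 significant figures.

Δv₂ = 0.397 km/s

Transfer-ellipse semi-major axis a_t = (r₁ + r₂)/2 = (14400 + 60400)/2 = 37400 km.
Circular speed at r = 60400 km: v_c = √(μ/r) = 1.045 km/s.
Vis-viva on the transfer ellipse at r = 60400 km gives v_t = √[μ(2/r − 1/a_t)] = 0.6484 km/s.
Δv₂ = |v_t − v_c| = |0.6484 − 1.045| = 0.3966 km/s.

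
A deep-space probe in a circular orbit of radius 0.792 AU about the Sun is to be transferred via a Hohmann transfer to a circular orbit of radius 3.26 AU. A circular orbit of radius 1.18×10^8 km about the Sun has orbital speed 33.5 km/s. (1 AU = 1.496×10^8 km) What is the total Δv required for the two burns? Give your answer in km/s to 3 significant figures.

Δv = 15.2 km/s

From the circular-orbit relation v² = μ/r at r = 1.18×10^8 km: μ = v²r = (33.5)² × 1.18×10^8 = 1.32426×10^11 km³/s².
In km: r₁ = 0.792 × 1.496×10^8 = 1.184832×10^8 km; r₂ = 3.26 × 1.496×10^8 = 4.87696×10^8 km.
The Hohmann ellipse has a_t = (r₁ + r₂)/2 = 3.030896×10^8 km.
Circular speed at r₁: v₁ = √(μ/r₁) = √(1.32426×10^11/1.184832×10^8) = 33.432 km/s.
On the transfer ellipse at r₁, v² = μ(2/r − 1/a) gives v_p = √[μ(2/r₁ − 1/a_t)] = 42.408 km/s.
First burn Δv₁ = |v_p − v₁| = 8.976 km/s.
At r₂, v₂ = √(μ/r₂) = 16.478 km/s.
Transfer-orbit speed at r₂: v_a = √[μ(2/r₂ − 1/a_t)] = 10.303 km/s.
Second burn Δv₂ = |v₂ − v_a| = 6.175 km/s.
Total Δv = Δv₁ + Δv₂ = 15.15 km/s.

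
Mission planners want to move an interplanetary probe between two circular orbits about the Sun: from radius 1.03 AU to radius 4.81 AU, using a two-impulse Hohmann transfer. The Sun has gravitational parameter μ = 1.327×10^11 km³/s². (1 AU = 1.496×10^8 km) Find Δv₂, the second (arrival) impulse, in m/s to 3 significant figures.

In km: r₁ = 1.03 × 1.496×10^8 = 1.54088×10^8 km; r₂ = 4.81 × 1.496×10^8 = 7.19576×10^8 km.
Transfer-ellipse semi-major axis a_t = (r₁ + r₂)/2 = (1.54088×10^8 + 7.19576×10^8)/2 = 4.36832×10^8 km.
Circular speed at r = 7.19576×10^8 km: v_c = √(μ/r) = 13.58 km/s.
Transfer-orbit speed at the same r (vis-viva, a = a_t): v_t = √[μ(2/r − 1/a_t)] = 8.065 km/s.
Δv₂ = |v_t − v_c| = |8.065 − 13.58| = 5.515 km/s.

Δv₂ = 5510 m/s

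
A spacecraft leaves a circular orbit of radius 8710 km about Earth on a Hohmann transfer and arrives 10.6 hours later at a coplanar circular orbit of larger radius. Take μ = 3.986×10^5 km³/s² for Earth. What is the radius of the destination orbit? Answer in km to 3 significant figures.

r₂ = 69100 km

Transfer time t = 10.6 hours = 38160 s, and t = π√(a_t³/μ).
So a_t = (μ t²/π²)^(1/3) = (3.986×10^5 × (38160)² / π²)^(1/3) = 38888 km.
Since a_t = (r₁ + r₂)/2, r₂ = 2a_t − r₁ = 2×38888 − 8710 = 69066 km.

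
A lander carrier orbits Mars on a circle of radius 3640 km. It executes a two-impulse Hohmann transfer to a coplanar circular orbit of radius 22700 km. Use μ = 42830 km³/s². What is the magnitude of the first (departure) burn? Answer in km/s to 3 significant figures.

Transfer-ellipse semi-major axis a_t = (r₁ + r₂)/2 = (3640 + 22700)/2 = 13170 km.
On the circular orbit at r = 3640 km, v_c = √(μ/r) = 3.430 km/s.
Transfer-orbit speed at the same r (vis-viva, a = a_t): v_t = √[μ(2/r − 1/a_t)] = 4.503 km/s.
Δv₁ = |v_t − v_c| = |4.503 − 3.430| = 1.073 km/s.

Δv₁ = 1.07 km/s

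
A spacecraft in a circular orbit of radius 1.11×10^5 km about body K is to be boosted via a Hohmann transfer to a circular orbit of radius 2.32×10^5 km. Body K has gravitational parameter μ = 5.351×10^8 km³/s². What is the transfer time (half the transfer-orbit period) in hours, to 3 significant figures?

t = 2.68 hours

Transfer-ellipse semi-major axis a_t = (r₁ + r₂)/2 = (1.110×10^5 + 2.320×10^5)/2 = 1.715×10^5 km.
Half the transfer-orbit period gives t = π√(a_t³/μ) = 9646 s.
Converting: 9646 s ÷ 3600 s/hour = 2.68 hours.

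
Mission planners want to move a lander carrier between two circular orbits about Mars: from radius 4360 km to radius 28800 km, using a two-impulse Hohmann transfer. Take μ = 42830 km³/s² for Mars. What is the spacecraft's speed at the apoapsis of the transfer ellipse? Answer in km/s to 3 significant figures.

v = 0.625 km/s

Transfer-ellipse semi-major axis a_t = (r₁ + r₂)/2 = (4360 + 28800)/2 = 16580 km.
The apoapsis of the transfer ellipse is at r = 28800 km.
Applying v² = μ(2/r − 1/a_t): v = 0.6254 km/s.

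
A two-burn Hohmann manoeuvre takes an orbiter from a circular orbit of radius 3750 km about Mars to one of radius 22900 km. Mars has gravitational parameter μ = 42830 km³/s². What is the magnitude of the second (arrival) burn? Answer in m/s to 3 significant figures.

Δv₂ = 642 m/s

Transfer-ellipse semi-major axis a_t = (r₁ + r₂)/2 = (3750 + 22900)/2 = 13325 km.
Circular speed at r = 22900 km: v_c = √(μ/r) = 1.3676 km/s.
Transfer-orbit speed at the same r (vis-viva, a = a_t): v_t = √[μ(2/r − 1/a_t)] = 0.72550 km/s.
Δv₂ = |v_t − v_c| = |0.72550 − 1.3676| = 0.6421 km/s.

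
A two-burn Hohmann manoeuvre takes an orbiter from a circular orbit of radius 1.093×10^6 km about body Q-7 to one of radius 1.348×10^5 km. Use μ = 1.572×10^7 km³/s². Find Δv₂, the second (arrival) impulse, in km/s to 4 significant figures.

Δv₂ = 3.610 km/s

Semi-major axis of the transfer orbit: a_t = (1.093×10^6 + 1.348×10^5)/2 = 6.139×10^5 km.
Circular speed at r = 1.348×10^5 km: v_c = √(μ/r) = 10.80 km/s.
Transfer-orbit speed at the same r (vis-viva, a = a_t): v_t = √[μ(2/r − 1/a_t)] = 14.41 km/s.
Δv₂ = |v_t − v_c| = |14.41 − 10.80| = 3.610 km/s.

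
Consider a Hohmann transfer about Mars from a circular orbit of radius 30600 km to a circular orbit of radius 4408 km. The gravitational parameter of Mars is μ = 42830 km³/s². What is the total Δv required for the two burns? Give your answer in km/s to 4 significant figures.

Semi-major axis of the transfer orbit: a_t = (30600 + 4408)/2 = 17504 km.
At r₁ the circular-orbit speed is v₁ = √(μ/r₁) = 1.18308 km/s.
On the transfer ellipse at r₁, v² = μ(2/r − 1/a) gives v_a = √[μ(2/r₁ − 1/a_t)] = 0.593698 km/s.
First burn Δv₁ = |v_a − v₁| = 0.58938 km/s.
At r₂, v₂ = √(μ/r₂) = 3.1171 km/s.
Transfer-orbit speed at r₂: v_p = √[μ(2/r₂ − 1/a_t)] = 4.1214 km/s.
Second burn Δv₂ = |v₂ − v_p| = 1.0043 km/s.
Δv = Δv₁ + Δv₂ = 0.58938 + 1.0043 = 1.594 km/s.

Δv = 1.594 km/s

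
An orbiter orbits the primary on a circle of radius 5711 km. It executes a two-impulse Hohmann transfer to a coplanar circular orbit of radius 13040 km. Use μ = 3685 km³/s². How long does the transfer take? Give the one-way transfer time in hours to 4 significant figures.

t = 13.05 hours

Semi-major axis of the transfer orbit: a_t = (5711 + 13040)/2 = 9375.5 km.
By Kepler's third law the transfer-orbit period is T = 2π√(a_t³/μ), so t = T/2 = 46980 s.
Converting: 46980 s ÷ 3600 s/hour = 13.05 hours.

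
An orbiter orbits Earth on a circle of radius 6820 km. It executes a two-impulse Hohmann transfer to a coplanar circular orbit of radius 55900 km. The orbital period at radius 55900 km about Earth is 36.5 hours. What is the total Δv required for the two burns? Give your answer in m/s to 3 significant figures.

From Kepler's third law T² = 4π²r³/μ at r = 55900 km, T = 36.5 hours = 36.5 × 3600 s = 1.314×10^5 s: μ = 4π²r³/T² = 3.99397×10^5 km³/s².
Transfer-ellipse semi-major axis a_t = (r₁ + r₂)/2 = (6820 + 55900)/2 = 31360 km.
Circular speed at r₁: v₁ = √(μ/r₁) = √(3.99397×10^5/6820) = 7.65262 km/s.
Transfer-orbit speed at r₁ (vis-viva): v_p = √[μ(2/r₁ − 1/a_t)] = 10.2171 km/s.
First burn Δv₁ = |v_p − v₁| = 2.5645 km/s.
Circular speed at r₂: v₂ = √(μ/r₂) = 2.6730 km/s.
Transfer-orbit speed at r₂: v_a = √[μ(2/r₂ − 1/a_t)] = 1.2465 km/s.
Second burn Δv₂ = |v₂ − v_a| = 1.4265 km/s.
Total Δv = Δv₁ + Δv₂ = 3.991 km/s.

Δv = 3990 m/s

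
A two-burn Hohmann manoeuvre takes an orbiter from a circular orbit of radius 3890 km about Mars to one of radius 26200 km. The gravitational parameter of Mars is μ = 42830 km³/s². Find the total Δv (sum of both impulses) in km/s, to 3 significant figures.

Δv = 1.69 km/s

The Hohmann ellipse has a_t = (r₁ + r₂)/2 = 15045 km.
At r₁ the circular-orbit speed is v₁ = √(μ/r₁) = 3.318 km/s.
On the transfer ellipse at r₁, vis-viva gives v_p = √[μ(2/r₁ − 1/a_t)] = 4.379 km/s.
First burn Δv₁ = |v_p − v₁| = 1.061 km/s.
Circular speed at r₂: v₂ = √(μ/r₂) = 1.27857 km/s.
Transfer-orbit speed at r₂: v_a = √[μ(2/r₂ − 1/a_t)] = 0.650133 km/s.
Second burn Δv₂ = |v₂ − v_a| = 0.6284 km/s.
Δv = Δv₁ + Δv₂ = 1.061 + 0.6284 = 1.689 km/s.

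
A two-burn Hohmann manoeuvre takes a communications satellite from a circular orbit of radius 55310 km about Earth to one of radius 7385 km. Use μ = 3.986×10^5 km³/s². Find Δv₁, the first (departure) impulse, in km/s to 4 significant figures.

Δv₁ = 1.382 km/s

The Hohmann ellipse has a_t = (r₁ + r₂)/2 = 31347.5 km.
Circular speed at r = 55310 km: v_c = √(μ/r) = 2.685 km/s.
Transfer-orbit speed at the same r (vis-viva, a = a_t): v_t = √[μ(2/r − 1/a_t)] = 1.303 km/s.
Δv₁ = |v_t − v_c| = |1.303 − 2.685| = 1.382 km/s.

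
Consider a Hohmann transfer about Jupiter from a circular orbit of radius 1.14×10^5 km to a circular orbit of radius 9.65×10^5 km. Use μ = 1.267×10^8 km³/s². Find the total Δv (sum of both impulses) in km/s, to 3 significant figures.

Δv = 17.4 km/s

Transfer-ellipse semi-major axis a_t = (r₁ + r₂)/2 = (1.140×10^5 + 9.650×10^5)/2 = 5.395×10^5 km.
At r₁ the circular-orbit speed is v₁ = √(μ/r₁) = 33.34 km/s.
Transfer-orbit speed at r₁ (vis-viva): v_p = √[μ(2/r₁ − 1/a_t)] = 44.59 km/s.
First burn Δv₁ = |v_p − v₁| = 11.25 km/s.
Circular speed at r₂: v₂ = √(μ/r₂) = 11.458 km/s.
Transfer-orbit speed at r₂: v_a = √[μ(2/r₂ − 1/a_t)] = 5.2672 km/s.
Second burn Δv₂ = |v₂ − v_a| = 6.191 km/s.
Δv = Δv₁ + Δv₂ = 11.25 + 6.191 = 17.44 km/s.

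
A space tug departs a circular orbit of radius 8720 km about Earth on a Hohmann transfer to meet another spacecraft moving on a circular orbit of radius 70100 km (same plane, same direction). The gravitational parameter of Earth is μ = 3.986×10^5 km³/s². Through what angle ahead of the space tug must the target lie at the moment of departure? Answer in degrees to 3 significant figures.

Semi-major axis of the transfer orbit: a_t = (8720 + 70100)/2 = 39410 km.
Transfer time t = π√(a_t³/μ) = 38931 s.
The target's mean motion on its circular orbit is ω₂ = √(μ/r₂³) = 3.4017×10^-5 rad/s.
Angle swept by the target during transfer: ω₂·t = 1.3243 rad = 75.88°.
The space tug traverses 180° on the transfer ellipse, so the target must lead by 180° − 75.88° = 104°.

φ = 104°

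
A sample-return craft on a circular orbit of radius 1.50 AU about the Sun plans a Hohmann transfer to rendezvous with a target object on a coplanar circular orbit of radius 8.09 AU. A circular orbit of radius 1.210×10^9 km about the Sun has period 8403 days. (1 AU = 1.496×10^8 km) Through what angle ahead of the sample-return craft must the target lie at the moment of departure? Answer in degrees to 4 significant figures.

From Kepler's third law T² = 4π²r³/μ at r = 1.210×10^9 km, T = 8403 days = 8403 × 86400 s = 7.260192×10^8 s: μ = 4π²r³/T² = 1.32684×10^11 km³/s².
In km: r₁ = 1.50 × 1.496×10^8 = 2.244×10^8 km; r₂ = 8.09 × 1.496×10^8 = 1.210264×10^9 km.
Transfer-ellipse semi-major axis a_t = (r₁ + r₂)/2 = (2.244×10^8 + 1.210264×10^9)/2 = 7.17332×10^8 km.
The half-period of the transfer ellipse is t = π√(a_t³/μ) = 1.65699×10^8 s.
Target angular speed ω₂ = √(μ/r₂³) = 8.65146×10^-9 rad/s.
Angle swept by the target during transfer: ω₂·t = 1.43354 rad = 82.14°.
The sample-return craft traverses 180° on the transfer ellipse, so the target must lead by 180° − 82.14° = 97.86°.

φ = 97.86°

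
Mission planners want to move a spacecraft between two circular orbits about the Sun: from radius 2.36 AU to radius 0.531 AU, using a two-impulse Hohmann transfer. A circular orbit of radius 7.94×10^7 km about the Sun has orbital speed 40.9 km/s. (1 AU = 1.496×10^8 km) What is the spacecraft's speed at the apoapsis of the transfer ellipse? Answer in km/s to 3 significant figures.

From the circular-orbit relation v² = μ/r at r = 7.94×10^7 km: μ = v²r = (40.9)² × 7.94×10^7 = 1.32821×10^11 km³/s².
In km: r₁ = 2.36 × 1.496×10^8 = 3.53056×10^8 km; r₂ = 0.531 × 1.496×10^8 = 7.94376×10^7 km.
The Hohmann ellipse has a_t = (r₁ + r₂)/2 = 2.162468×10^8 km.
At apoapsis, r = 3.53056×10^8 km.
Vis-viva: v = √[μ(2/r − 1/a_t)] = √[1.32821×10^11 × (2/3.53056×10^8 − 1/2.162468×10^8)] = 11.76 km/s.

v = 11.8 km/s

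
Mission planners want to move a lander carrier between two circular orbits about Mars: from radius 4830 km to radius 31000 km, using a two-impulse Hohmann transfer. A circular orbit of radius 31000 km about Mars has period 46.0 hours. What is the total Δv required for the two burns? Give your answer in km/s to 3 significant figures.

Δv = 1.51 km/s

From Kepler's third law T² = 4π²r³/μ at r = 31000 km, T = 46.0 hours = 46.0 × 3600 s = 1.656×10^5 s: μ = 4π²r³/T² = 42886.9 km³/s².
Transfer-ellipse semi-major axis a_t = (r₁ + r₂)/2 = (4830 + 31000)/2 = 17915 km.
At r₁ the circular-orbit speed is v₁ = √(μ/r₁) = 2.97981 km/s.
Transfer-orbit speed at r₁ (vis-viva equation): v_p = √[μ(2/r₁ − 1/a_t)] = 3.91977 km/s.
First burn Δv₁ = |v_p − v₁| = 0.93996 km/s.
At r₂, v₂ = √(μ/r₂) = 1.1762 km/s.
Transfer-orbit speed at r₂: v_a = √[μ(2/r₂ − 1/a_t)] = 0.61073 km/s.
Second burn Δv₂ = |v₂ − v_a| = 0.56547 km/s.
Δv = Δv₁ + Δv₂ = 0.93996 + 0.56547 = 1.505 km/s.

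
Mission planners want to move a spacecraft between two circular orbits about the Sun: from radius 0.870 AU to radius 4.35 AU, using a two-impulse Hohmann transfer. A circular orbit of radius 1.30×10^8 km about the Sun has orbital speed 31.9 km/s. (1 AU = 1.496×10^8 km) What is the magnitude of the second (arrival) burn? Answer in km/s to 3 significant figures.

Δv₂ = 6.03 km/s

From the circular-orbit relation v² = μ/r at r = 1.30×10^8 km: μ = v²r = (31.9)² × 1.30×10^8 = 1.32289×10^11 km³/s².
In km: r₁ = 0.870 × 1.496×10^8 = 1.30152×10^8 km; r₂ = 4.35 × 1.496×10^8 = 6.5076×10^8 km.
Transfer-ellipse semi-major axis a_t = (r₁ + r₂)/2 = (1.30152×10^8 + 6.5076×10^8)/2 = 3.90456×10^8 km.
Circular speed at r = 6.5076×10^8 km: v_c = √(μ/r) = 14.258 km/s.
Vis-viva on the transfer ellipse at r = 6.5076×10^8 km gives v_t = √[μ(2/r − 1/a_t)] = 8.2317 km/s.
Δv₂ = |v_t − v_c| = |8.2317 − 14.258| = 6.026 km/s.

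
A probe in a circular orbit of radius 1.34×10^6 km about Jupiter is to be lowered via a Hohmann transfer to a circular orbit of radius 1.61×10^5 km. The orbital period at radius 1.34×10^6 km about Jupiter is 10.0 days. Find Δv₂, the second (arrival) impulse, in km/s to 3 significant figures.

From Kepler's third law T² = 4π²r³/μ at r = 1.34×10^6 km, T = 10.0 days = 10.0 × 86400 s = 8.640×10^5 s: μ = 4π²r³/T² = 1.27247×10^8 km³/s².
Transfer-ellipse semi-major axis a_t = (r₁ + r₂)/2 = (1.340×10^6 + 1.610×10^5)/2 = 7.505×10^5 km.
Circular speed at r = 1.610×10^5 km: v_c = √(μ/r) = 28.113 km/s.
Transfer-orbit speed at the same r (vis-viva, a = a_t): v_t = √[μ(2/r − 1/a_t)] = 37.565 km/s.
Δv₂ = |v_t − v_c| = |37.565 − 28.113| = 9.452 km/s.

Δv₂ = 9.45 km/s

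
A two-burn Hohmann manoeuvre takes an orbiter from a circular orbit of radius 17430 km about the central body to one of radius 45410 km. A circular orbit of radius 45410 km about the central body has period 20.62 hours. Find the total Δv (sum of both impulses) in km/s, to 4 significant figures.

Δv = 2.235 km/s

From Kepler's third law T² = 4π²r³/μ at r = 45410 km, T = 20.62 hours = 20.62 × 3600 s = 74232 s: μ = 4π²r³/T² = 6.70860×10^5 km³/s².
The Hohmann ellipse has a_t = (r₁ + r₂)/2 = 31420 km.
Circular speed at r₁: v₁ = √(μ/r₁) = √(6.70860×10^5/17430) = 6.204 km/s.
On the transfer ellipse at r₁, vis-viva gives v_p = √[μ(2/r₁ − 1/a_t)] = 7.458 km/s.
First burn Δv₁ = |v_p − v₁| = 1.254 km/s.
Circular speed at r₂: v₂ = √(μ/r₂) = 3.843618 km/s.
Transfer-orbit speed at r₂: v_a = √[μ(2/r₂ − 1/a_t)] = 2.862766 km/s.
Second burn Δv₂ = |v₂ − v_a| = 0.9809 km/s.
Total Δv = Δv₁ + Δv₂ = 2.235 km/s.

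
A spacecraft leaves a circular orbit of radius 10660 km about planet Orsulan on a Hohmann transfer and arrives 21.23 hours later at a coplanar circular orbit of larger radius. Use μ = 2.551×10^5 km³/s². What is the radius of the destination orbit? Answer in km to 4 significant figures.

Transfer time t = 21.23 hours = 76428 s, and t = π√(a_t³/μ).
So a_t = (μ t²/π²)^(1/3) = (2.551×10^5 × (76428)² / π²)^(1/3) = 53248 km.
Since a_t = (r₁ + r₂)/2, r₂ = 2a_t − r₁ = 2×53248 − 10660 = 95836 km.

r₂ = 95840 km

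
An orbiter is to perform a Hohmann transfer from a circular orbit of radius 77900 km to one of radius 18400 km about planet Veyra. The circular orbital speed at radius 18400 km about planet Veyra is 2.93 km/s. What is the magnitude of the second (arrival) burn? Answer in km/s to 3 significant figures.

Δv₂ = 0.797 km/s

From the circular-orbit relation v² = μ/r at r = 18400 km: μ = v²r = (2.93)² × 18400 = 1.57962×10^5 km³/s².
Transfer-ellipse semi-major axis a_t = (r₁ + r₂)/2 = (77900 + 18400)/2 = 48150 km.
Circular speed at r = 18400 km: v_c = √(μ/r) = 2.9300 km/s.
Vis-viva on the transfer ellipse at r = 18400 km gives v_t = √[μ(2/r − 1/a_t)] = 3.7268 km/s.
Δv₂ = |v_t − v_c| = |3.7268 − 2.9300| = 0.7968 km/s.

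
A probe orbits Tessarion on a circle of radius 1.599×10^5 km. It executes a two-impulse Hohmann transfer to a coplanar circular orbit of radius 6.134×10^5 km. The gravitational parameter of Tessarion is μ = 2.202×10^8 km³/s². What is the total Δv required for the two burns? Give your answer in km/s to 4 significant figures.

Semi-major axis of the transfer orbit: a_t = (1.599×10^5 + 6.134×10^5)/2 = 3.8665×10^5 km.
At r₁ the circular-orbit speed is v₁ = √(μ/r₁) = 37.10944 km/s.
On the transfer ellipse at r₁, vis-viva gives v_p = √[μ(2/r₁ − 1/a_t)] = 46.74093 km/s.
First burn Δv₁ = |v_p − v₁| = 9.631 km/s.
Circular speed at r₂: v₂ = √(μ/r₂) = 18.946839 km/s.
Transfer-orbit speed at r₂: v_a = √[μ(2/r₂ − 1/a_t)] = 12.184340 km/s.
Second burn Δv₂ = |v₂ − v_a| = 6.762 km/s.
Total Δv = Δv₁ + Δv₂ = 16.39 km/s.

Δv = 16.39 km/s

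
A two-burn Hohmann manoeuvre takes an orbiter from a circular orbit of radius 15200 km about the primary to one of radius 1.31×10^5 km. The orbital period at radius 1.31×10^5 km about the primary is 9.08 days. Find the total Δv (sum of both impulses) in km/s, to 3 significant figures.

Δv = 1.61 km/s

From Kepler's third law T² = 4π²r³/μ at r = 1.31×10^5 km, T = 9.08 days = 9.08 × 86400 s = 7.84512×10^5 s: μ = 4π²r³/T² = 1.44203×10^5 km³/s².
The Hohmann ellipse has a_t = (r₁ + r₂)/2 = 73100 km.
Circular speed at r₁: v₁ = √(μ/r₁) = √(1.44203×10^5/15200) = 3.080 km/s.
On the transfer ellipse at r₁, vis-viva gives v_p = √[μ(2/r₁ − 1/a_t)] = 4.123 km/s.
First burn Δv₁ = |v_p − v₁| = 1.043 km/s.
Circular speed at r₂: v₂ = √(μ/r₂) = 1.0492 km/s.
Transfer-orbit speed at r₂: v_a = √[μ(2/r₂ − 1/a_t)] = 0.47843 km/s.
Second burn Δv₂ = |v₂ − v_a| = 0.5708 km/s.
Total Δv = Δv₁ + Δv₂ = 1.614 km/s.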